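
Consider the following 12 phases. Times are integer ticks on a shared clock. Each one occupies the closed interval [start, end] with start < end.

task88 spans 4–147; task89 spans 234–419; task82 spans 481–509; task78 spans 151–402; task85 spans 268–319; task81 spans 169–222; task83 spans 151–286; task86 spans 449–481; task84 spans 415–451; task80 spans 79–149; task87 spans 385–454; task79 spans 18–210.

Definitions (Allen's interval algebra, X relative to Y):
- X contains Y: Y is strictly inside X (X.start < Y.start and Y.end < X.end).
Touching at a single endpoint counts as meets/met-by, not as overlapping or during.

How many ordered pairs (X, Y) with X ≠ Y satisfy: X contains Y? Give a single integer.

Checking all 132 ordered pairs for relation 'contains'; matching pairs in alphabetical order:
(task78, task81): task78 contains task81 ✓
(task78, task85): task78 contains task85 ✓
(task79, task80): task79 contains task80 ✓
(task83, task81): task83 contains task81 ✓
(task87, task84): task87 contains task84 ✓
(task89, task85): task89 contains task85 ✓
Count: 6.

6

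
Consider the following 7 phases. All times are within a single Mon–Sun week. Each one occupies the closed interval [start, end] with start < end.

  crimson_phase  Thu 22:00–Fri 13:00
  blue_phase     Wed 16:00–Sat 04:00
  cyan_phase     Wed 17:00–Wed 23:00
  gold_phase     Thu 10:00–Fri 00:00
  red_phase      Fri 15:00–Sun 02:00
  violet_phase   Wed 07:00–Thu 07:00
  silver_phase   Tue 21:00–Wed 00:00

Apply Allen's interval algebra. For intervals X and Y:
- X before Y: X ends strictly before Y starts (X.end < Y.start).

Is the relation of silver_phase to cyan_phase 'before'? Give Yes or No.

Yes

silver_phase = [Tue 21:00, Wed 00:00], cyan_phase = [Wed 17:00, Wed 23:00].
Actual relation of silver_phase to cyan_phase: before.
Asked whether 'before' holds → Yes.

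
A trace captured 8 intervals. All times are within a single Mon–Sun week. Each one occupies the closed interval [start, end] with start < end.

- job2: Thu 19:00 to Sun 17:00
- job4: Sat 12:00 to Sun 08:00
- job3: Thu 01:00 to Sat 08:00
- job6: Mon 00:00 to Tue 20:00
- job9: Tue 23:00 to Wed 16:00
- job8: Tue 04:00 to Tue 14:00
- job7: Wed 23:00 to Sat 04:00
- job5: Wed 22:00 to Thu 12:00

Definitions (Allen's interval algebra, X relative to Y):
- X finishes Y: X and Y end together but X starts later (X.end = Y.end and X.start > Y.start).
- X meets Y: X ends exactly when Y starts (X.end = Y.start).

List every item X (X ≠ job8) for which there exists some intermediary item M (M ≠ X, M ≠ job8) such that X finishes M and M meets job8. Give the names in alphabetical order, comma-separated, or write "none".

none

Target job8 = [Tue 04:00, Tue 14:00].
Intermediaries M with M meets job8: none.
Union: none.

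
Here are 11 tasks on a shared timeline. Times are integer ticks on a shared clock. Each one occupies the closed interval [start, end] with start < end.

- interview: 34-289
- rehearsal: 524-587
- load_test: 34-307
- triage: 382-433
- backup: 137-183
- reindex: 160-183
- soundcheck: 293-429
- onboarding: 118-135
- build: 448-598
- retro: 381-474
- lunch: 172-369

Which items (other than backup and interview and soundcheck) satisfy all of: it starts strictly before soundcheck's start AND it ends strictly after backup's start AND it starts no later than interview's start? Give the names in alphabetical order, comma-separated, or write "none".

Conditions: its start is strictly before soundcheck's start (X.start < 293) AND its end is strictly after backup's start (X.end > 137) AND its start is no later than interview's start (X.start <= 34).
build: start 448 < 293? ✗; end 598 > 137? ✓; start 448 <= 34? ✗ → no.
load_test: start 34 < 293? ✓; end 307 > 137? ✓; start 34 <= 34? ✓ → yes.
lunch: start 172 < 293? ✓; end 369 > 137? ✓; start 172 <= 34? ✗ → no.
onboarding: start 118 < 293? ✓; end 135 > 137? ✗; start 118 <= 34? ✗ → no.
rehearsal: start 524 < 293? ✗; end 587 > 137? ✓; start 524 <= 34? ✗ → no.
reindex: start 160 < 293? ✓; end 183 > 137? ✓; start 160 <= 34? ✗ → no.
retro: start 381 < 293? ✗; end 474 > 137? ✓; start 381 <= 34? ✗ → no.
triage: start 382 < 293? ✗; end 433 > 137? ✓; start 382 <= 34? ✗ → no.
Result: load_test.

load_test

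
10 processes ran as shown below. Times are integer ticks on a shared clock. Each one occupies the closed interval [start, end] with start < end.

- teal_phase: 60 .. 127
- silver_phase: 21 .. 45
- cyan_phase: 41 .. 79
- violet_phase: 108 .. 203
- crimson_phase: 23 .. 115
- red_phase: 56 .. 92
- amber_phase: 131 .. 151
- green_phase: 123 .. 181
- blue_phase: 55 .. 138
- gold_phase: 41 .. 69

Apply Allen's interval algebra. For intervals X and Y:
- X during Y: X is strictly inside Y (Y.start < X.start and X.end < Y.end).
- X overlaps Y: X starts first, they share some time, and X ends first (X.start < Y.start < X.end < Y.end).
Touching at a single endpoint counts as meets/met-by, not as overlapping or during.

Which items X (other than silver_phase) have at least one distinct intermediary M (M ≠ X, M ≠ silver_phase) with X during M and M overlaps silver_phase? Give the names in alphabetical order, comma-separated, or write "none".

Target silver_phase = [21, 45].
Intermediaries M with M overlaps silver_phase: none.
Union: none.

none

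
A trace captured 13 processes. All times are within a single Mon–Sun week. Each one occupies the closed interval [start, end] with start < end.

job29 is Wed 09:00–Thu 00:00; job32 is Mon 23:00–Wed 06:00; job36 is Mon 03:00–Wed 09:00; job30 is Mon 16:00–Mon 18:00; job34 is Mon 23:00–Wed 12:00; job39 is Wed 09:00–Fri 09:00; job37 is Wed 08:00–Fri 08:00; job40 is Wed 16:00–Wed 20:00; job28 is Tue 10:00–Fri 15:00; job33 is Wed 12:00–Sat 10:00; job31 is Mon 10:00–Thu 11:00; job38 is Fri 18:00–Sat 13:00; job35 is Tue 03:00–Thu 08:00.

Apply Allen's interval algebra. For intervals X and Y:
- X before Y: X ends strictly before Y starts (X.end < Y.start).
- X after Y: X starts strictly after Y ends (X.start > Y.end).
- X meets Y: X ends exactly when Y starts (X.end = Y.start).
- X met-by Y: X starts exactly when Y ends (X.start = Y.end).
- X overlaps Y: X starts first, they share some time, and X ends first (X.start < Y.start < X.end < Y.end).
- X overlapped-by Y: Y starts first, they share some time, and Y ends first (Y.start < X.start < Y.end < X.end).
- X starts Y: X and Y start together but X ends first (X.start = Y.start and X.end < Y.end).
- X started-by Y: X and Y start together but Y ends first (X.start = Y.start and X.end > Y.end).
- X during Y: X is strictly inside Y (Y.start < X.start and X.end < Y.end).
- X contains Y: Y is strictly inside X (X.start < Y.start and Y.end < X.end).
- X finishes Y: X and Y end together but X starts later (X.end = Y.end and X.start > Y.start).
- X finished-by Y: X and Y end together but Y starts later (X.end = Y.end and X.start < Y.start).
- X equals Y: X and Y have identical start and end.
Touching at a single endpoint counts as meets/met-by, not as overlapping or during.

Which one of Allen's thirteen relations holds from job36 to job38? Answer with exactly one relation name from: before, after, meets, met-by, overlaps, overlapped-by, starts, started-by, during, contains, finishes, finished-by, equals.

before

job36 = [Mon 03:00, Wed 09:00]; job38 = [Fri 18:00, Sat 13:00].
Compare endpoints: job36.start < job38.start, job36.start < job38.end, job36.end < job38.start, job36.end < job38.end.
That pattern is 'before'.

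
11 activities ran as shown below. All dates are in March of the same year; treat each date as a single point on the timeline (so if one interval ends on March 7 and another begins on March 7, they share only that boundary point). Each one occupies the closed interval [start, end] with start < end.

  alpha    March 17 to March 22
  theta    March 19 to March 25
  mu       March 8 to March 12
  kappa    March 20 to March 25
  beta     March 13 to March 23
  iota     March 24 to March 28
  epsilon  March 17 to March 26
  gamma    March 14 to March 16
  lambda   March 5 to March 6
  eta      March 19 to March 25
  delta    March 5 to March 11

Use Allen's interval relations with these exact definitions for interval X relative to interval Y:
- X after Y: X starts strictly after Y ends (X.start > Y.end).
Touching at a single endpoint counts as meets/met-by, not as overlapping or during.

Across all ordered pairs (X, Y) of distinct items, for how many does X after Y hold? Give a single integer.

33

Checking all 110 ordered pairs for relation 'after'; matching pairs in alphabetical order:
(alpha, delta): alpha after delta ✓
(alpha, gamma): alpha after gamma ✓
(alpha, lambda): alpha after lambda ✓
(alpha, mu): alpha after mu ✓
(beta, delta): beta after delta ✓
(beta, lambda): beta after lambda ✓
(beta, mu): beta after mu ✓
(epsilon, delta): epsilon after delta ✓
(epsilon, gamma): epsilon after gamma ✓
(epsilon, lambda): epsilon after lambda ✓
(epsilon, mu): epsilon after mu ✓
(eta, delta): eta after delta ✓
(eta, gamma): eta after gamma ✓
(eta, lambda): eta after lambda ✓
(eta, mu): eta after mu ✓
(gamma, delta): gamma after delta ✓
(gamma, lambda): gamma after lambda ✓
(gamma, mu): gamma after mu ✓
(iota, alpha): iota after alpha ✓
(iota, beta): iota after beta ✓
(iota, delta): iota after delta ✓
(iota, gamma): iota after gamma ✓
(iota, lambda): iota after lambda ✓
(iota, mu): iota after mu ✓
... plus 9 further pairs not listed.
Count: 33.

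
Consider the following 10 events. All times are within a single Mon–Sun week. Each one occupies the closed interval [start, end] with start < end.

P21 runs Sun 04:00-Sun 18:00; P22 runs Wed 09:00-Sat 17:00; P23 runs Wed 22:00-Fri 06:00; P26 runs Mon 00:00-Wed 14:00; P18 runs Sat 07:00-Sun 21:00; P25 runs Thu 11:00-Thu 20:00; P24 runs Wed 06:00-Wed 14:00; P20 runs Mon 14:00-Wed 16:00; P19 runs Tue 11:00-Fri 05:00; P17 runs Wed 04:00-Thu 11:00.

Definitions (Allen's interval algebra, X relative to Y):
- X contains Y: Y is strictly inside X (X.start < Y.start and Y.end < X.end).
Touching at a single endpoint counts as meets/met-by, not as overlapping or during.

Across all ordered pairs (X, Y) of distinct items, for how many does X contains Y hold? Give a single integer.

9

Checking all 90 ordered pairs for relation 'contains'; matching pairs in alphabetical order:
(P17, P24): P17 contains P24 ✓
(P18, P21): P18 contains P21 ✓
(P19, P17): P19 contains P17 ✓
(P19, P24): P19 contains P24 ✓
(P19, P25): P19 contains P25 ✓
(P20, P24): P20 contains P24 ✓
(P22, P23): P22 contains P23 ✓
(P22, P25): P22 contains P25 ✓
(P23, P25): P23 contains P25 ✓
Count: 9.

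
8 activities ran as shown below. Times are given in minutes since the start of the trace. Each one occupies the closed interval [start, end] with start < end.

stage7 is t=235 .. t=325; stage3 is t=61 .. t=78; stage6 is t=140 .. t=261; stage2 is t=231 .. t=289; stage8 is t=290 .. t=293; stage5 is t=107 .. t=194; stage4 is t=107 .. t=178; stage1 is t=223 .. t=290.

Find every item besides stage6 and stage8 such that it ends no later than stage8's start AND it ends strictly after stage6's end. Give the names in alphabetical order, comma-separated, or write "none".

stage1, stage2

Conditions: its end is no later than stage8's start (X.end <= t=290) AND its end is strictly after stage6's end (X.end > t=261).
stage1: end t=290 <= t=290? ✓; end t=290 > t=261? ✓ → yes.
stage2: end t=289 <= t=290? ✓; end t=289 > t=261? ✓ → yes.
stage3: end t=78 <= t=290? ✓; end t=78 > t=261? ✗ → no.
stage4: end t=178 <= t=290? ✓; end t=178 > t=261? ✗ → no.
stage5: end t=194 <= t=290? ✓; end t=194 > t=261? ✗ → no.
stage7: end t=325 <= t=290? ✗; end t=325 > t=261? ✓ → no.
Result: stage1, stage2.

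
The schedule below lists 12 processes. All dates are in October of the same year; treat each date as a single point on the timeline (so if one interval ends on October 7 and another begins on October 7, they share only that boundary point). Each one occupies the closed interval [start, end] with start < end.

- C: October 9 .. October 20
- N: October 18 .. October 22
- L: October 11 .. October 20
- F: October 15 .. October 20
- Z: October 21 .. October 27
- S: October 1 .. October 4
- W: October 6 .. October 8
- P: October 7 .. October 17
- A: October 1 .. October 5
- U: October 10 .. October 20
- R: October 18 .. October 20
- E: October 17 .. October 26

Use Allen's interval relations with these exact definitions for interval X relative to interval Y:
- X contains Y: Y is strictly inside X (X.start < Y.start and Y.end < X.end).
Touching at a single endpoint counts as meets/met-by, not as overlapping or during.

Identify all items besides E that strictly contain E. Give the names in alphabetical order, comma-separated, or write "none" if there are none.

none

Target E = [October 17, October 26].
A [October 1, October 5] → before → no.
C [October 9, October 20] → overlaps → no.
F [October 15, October 20] → overlaps → no.
L [October 11, October 20] → overlaps → no.
N [October 18, October 22] → during → no.
P [October 7, October 17] → meets → no.
R [October 18, October 20] → during → no.
S [October 1, October 4] → before → no.
U [October 10, October 20] → overlaps → no.
W [October 6, October 8] → before → no.
Z [October 21, October 27] → overlapped-by → no.
Result: none.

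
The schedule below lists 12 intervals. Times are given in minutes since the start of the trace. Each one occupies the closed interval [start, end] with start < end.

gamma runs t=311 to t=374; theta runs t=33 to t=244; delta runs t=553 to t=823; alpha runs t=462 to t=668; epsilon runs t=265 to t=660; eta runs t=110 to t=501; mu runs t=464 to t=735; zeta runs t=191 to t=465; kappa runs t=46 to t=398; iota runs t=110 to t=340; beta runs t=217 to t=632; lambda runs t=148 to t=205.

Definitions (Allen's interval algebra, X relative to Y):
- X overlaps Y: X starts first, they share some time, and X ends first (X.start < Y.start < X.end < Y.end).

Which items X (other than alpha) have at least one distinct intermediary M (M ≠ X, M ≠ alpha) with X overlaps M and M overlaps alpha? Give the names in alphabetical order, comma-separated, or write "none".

beta, eta, iota, kappa, lambda, theta, zeta

Target alpha = [t=462, t=668].
Intermediaries M with M overlaps alpha: beta, epsilon, eta, zeta.
Via beta — items with X overlaps beta: eta, iota, kappa, theta, zeta.
Via epsilon — items with X overlaps epsilon: beta, eta, iota, kappa, zeta.
Via eta — items with X overlaps eta: kappa, theta.
Via zeta — items with X overlaps zeta: iota, kappa, lambda, theta.
Union: beta, eta, iota, kappa, lambda, theta, zeta.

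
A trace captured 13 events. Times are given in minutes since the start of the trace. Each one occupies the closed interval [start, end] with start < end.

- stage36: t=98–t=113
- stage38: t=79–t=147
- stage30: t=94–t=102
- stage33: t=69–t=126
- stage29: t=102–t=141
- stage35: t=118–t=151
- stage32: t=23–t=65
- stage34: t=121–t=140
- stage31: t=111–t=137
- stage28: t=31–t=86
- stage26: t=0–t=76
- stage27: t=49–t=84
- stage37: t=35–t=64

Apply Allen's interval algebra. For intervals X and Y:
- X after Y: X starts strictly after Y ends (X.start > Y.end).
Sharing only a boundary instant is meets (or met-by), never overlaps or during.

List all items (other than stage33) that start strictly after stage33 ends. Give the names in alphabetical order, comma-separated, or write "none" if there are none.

Target stage33 = [t=69, t=126].
stage26 [t=0, t=76] → overlaps → no.
stage27 [t=49, t=84] → overlaps → no.
stage28 [t=31, t=86] → overlaps → no.
stage29 [t=102, t=141] → overlapped-by → no.
stage30 [t=94, t=102] → during → no.
stage31 [t=111, t=137] → overlapped-by → no.
stage32 [t=23, t=65] → before → no.
stage34 [t=121, t=140] → overlapped-by → no.
stage35 [t=118, t=151] → overlapped-by → no.
stage36 [t=98, t=113] → during → no.
stage37 [t=35, t=64] → before → no.
stage38 [t=79, t=147] → overlapped-by → no.
Result: none.

none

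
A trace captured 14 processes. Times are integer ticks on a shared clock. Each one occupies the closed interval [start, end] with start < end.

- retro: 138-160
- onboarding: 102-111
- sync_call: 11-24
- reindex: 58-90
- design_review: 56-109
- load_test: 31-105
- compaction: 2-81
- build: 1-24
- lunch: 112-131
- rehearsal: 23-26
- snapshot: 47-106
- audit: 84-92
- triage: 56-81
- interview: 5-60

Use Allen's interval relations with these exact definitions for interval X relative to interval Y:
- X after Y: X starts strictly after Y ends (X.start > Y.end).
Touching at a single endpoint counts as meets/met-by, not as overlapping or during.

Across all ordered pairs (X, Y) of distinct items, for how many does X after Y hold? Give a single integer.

Checking all 182 ordered pairs for relation 'after'; matching pairs in alphabetical order:
(audit, build): audit after build ✓
(audit, compaction): audit after compaction ✓
(audit, interview): audit after interview ✓
(audit, rehearsal): audit after rehearsal ✓
(audit, sync_call): audit after sync_call ✓
(audit, triage): audit after triage ✓
(design_review, build): design_review after build ✓
(design_review, rehearsal): design_review after rehearsal ✓
(design_review, sync_call): design_review after sync_call ✓
(load_test, build): load_test after build ✓
(load_test, rehearsal): load_test after rehearsal ✓
(load_test, sync_call): load_test after sync_call ✓
(lunch, audit): lunch after audit ✓
(lunch, build): lunch after build ✓
(lunch, compaction): lunch after compaction ✓
(lunch, design_review): lunch after design_review ✓
(lunch, interview): lunch after interview ✓
(lunch, load_test): lunch after load_test ✓
(lunch, onboarding): lunch after onboarding ✓
(lunch, rehearsal): lunch after rehearsal ✓
(lunch, reindex): lunch after reindex ✓
(lunch, snapshot): lunch after snapshot ✓
(lunch, sync_call): lunch after sync_call ✓
(lunch, triage): lunch after triage ✓
... plus 30 further pairs not listed.
Count: 54.

54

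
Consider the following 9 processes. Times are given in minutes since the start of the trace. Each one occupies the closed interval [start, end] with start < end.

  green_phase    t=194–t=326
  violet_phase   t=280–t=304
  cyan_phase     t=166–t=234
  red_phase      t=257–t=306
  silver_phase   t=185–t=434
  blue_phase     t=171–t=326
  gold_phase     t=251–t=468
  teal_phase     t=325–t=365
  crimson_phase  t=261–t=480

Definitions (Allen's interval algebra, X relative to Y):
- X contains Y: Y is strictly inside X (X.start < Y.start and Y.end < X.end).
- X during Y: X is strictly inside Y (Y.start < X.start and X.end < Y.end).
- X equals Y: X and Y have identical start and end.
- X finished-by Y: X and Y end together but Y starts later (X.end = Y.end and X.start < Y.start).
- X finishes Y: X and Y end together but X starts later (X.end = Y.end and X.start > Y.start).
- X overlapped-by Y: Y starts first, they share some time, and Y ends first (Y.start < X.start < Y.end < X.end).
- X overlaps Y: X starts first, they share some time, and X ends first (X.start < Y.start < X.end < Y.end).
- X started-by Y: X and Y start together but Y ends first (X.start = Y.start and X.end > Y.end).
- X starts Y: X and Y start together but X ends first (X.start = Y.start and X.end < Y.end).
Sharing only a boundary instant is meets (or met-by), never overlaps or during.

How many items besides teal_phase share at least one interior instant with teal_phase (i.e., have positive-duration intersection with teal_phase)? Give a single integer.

Target teal_phase = [t=325, t=365].
blue_phase [t=171, t=326] → overlaps → counts.
crimson_phase [t=261, t=480] → contains → counts.
cyan_phase [t=166, t=234] → before → no.
gold_phase [t=251, t=468] → contains → counts.
green_phase [t=194, t=326] → overlaps → counts.
red_phase [t=257, t=306] → before → no.
silver_phase [t=185, t=434] → contains → counts.
violet_phase [t=280, t=304] → before → no.
Total: 5.

5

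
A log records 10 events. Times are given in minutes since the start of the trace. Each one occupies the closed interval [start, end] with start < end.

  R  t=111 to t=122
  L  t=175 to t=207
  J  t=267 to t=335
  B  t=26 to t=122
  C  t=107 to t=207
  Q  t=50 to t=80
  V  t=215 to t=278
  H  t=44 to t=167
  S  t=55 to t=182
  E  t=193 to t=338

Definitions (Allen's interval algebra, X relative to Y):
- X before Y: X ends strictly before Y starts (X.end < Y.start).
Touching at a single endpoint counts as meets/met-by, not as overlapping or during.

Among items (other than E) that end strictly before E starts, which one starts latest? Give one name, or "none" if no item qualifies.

R

Target E = [t=193, t=338].
B [t=26, t=122] → before → candidate.
C [t=107, t=207] → overlaps → excluded.
H [t=44, t=167] → before → candidate.
J [t=267, t=335] → during → excluded.
L [t=175, t=207] → overlaps → excluded.
Q [t=50, t=80] → before → candidate.
R [t=111, t=122] → before → candidate.
S [t=55, t=182] → before → candidate.
V [t=215, t=278] → during → excluded.
Among candidates, latest start is t=111 → R.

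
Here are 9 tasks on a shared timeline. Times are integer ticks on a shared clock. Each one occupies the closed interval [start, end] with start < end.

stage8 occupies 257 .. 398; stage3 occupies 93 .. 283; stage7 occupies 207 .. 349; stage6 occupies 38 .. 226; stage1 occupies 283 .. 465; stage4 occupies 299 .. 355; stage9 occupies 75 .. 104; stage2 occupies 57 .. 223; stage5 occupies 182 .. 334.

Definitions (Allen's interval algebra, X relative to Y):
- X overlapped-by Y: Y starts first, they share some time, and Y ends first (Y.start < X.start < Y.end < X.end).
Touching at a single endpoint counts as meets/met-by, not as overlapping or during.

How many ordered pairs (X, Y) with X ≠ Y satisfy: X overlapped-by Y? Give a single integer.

18

Checking all 72 ordered pairs for relation 'overlapped-by'; matching pairs in alphabetical order:
(stage1, stage5): stage1 overlapped-by stage5 ✓
(stage1, stage7): stage1 overlapped-by stage7 ✓
(stage1, stage8): stage1 overlapped-by stage8 ✓
(stage3, stage2): stage3 overlapped-by stage2 ✓
(stage3, stage6): stage3 overlapped-by stage6 ✓
(stage3, stage9): stage3 overlapped-by stage9 ✓
(stage4, stage5): stage4 overlapped-by stage5 ✓
(stage4, stage7): stage4 overlapped-by stage7 ✓
(stage5, stage2): stage5 overlapped-by stage2 ✓
(stage5, stage3): stage5 overlapped-by stage3 ✓
(stage5, stage6): stage5 overlapped-by stage6 ✓
(stage7, stage2): stage7 overlapped-by stage2 ✓
(stage7, stage3): stage7 overlapped-by stage3 ✓
(stage7, stage5): stage7 overlapped-by stage5 ✓
(stage7, stage6): stage7 overlapped-by stage6 ✓
(stage8, stage3): stage8 overlapped-by stage3 ✓
(stage8, stage5): stage8 overlapped-by stage5 ✓
(stage8, stage7): stage8 overlapped-by stage7 ✓
Count: 18.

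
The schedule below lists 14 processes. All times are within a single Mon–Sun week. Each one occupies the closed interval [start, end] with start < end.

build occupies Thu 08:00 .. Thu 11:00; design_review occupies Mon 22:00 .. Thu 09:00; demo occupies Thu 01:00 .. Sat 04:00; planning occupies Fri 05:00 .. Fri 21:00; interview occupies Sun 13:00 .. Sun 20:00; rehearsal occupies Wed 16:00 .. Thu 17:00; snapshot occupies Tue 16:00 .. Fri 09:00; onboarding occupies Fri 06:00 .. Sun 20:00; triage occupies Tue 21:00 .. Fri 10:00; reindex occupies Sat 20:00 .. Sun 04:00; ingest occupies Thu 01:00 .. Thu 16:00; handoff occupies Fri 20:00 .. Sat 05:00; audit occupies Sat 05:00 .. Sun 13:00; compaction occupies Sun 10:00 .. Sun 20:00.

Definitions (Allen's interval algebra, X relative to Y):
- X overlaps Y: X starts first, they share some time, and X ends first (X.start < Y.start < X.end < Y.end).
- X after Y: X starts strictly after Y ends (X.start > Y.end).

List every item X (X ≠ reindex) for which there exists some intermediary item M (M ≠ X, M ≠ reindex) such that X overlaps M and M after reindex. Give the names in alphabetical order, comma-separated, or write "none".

audit

Target reindex = [Sat 20:00, Sun 04:00].
Intermediaries M with M after reindex: compaction, interview.
Via compaction — items with X overlaps compaction: audit.
Via interview — items with X overlaps interview: none.
Union: audit.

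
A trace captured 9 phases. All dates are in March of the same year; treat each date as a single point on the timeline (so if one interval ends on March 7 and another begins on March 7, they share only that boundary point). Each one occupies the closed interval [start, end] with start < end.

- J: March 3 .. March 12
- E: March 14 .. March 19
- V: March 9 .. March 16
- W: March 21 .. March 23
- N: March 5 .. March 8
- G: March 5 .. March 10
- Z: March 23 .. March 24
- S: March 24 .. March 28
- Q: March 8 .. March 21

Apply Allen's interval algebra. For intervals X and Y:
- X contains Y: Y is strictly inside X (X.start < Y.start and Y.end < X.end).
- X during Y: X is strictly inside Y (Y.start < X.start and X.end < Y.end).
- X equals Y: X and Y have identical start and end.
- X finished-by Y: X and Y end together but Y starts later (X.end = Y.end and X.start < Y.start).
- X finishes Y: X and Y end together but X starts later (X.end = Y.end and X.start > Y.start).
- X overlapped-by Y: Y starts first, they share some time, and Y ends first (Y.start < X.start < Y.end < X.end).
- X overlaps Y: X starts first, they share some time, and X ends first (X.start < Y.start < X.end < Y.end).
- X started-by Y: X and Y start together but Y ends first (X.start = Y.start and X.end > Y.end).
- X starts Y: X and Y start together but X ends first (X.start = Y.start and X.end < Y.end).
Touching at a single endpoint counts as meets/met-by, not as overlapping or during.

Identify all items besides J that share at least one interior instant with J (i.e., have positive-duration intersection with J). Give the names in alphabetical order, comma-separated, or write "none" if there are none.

Target J = [March 3, March 12].
E [March 14, March 19] → after → no.
G [March 5, March 10] → during → yes.
N [March 5, March 8] → during → yes.
Q [March 8, March 21] → overlapped-by → yes.
S [March 24, March 28] → after → no.
V [March 9, March 16] → overlapped-by → yes.
W [March 21, March 23] → after → no.
Z [March 23, March 24] → after → no.
Result: G, N, Q, V.

G, N, Q, V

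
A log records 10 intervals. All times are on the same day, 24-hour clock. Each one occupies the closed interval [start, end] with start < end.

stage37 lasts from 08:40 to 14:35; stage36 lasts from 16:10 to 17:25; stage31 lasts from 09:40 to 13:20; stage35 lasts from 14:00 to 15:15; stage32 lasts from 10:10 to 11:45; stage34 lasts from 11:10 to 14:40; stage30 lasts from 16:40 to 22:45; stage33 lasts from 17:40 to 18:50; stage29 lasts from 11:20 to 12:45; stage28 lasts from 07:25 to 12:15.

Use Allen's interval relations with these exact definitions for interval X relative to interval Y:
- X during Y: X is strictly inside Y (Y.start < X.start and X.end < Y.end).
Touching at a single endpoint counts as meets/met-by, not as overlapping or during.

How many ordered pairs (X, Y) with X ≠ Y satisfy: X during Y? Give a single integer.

Checking all 90 ordered pairs for relation 'during'; matching pairs in alphabetical order:
(stage29, stage31): stage29 during stage31 ✓
(stage29, stage34): stage29 during stage34 ✓
(stage29, stage37): stage29 during stage37 ✓
(stage31, stage37): stage31 during stage37 ✓
(stage32, stage28): stage32 during stage28 ✓
(stage32, stage31): stage32 during stage31 ✓
(stage32, stage37): stage32 during stage37 ✓
(stage33, stage30): stage33 during stage30 ✓
Count: 8.

8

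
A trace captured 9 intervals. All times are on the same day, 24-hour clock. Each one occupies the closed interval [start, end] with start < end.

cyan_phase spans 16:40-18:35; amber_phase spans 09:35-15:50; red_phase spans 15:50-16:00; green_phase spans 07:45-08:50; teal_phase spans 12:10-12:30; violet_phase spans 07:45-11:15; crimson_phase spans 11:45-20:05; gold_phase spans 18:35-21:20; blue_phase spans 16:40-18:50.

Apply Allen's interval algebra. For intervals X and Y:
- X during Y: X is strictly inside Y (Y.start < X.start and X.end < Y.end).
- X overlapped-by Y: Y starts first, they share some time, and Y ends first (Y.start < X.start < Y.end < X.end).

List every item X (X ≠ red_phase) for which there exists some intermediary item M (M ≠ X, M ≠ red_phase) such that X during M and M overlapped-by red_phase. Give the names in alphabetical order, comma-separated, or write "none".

none

Target red_phase = [15:50, 16:00].
Intermediaries M with M overlapped-by red_phase: none.
Union: none.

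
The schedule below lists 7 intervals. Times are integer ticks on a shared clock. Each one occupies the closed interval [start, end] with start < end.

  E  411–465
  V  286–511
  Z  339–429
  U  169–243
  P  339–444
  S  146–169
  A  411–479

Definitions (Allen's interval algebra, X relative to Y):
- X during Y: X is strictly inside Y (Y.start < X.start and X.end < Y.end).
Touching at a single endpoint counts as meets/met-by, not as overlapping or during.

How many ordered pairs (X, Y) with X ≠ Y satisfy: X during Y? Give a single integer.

4

Checking all 42 ordered pairs for relation 'during'; matching pairs in alphabetical order:
(A, V): A during V ✓
(E, V): E during V ✓
(P, V): P during V ✓
(Z, V): Z during V ✓
Count: 4.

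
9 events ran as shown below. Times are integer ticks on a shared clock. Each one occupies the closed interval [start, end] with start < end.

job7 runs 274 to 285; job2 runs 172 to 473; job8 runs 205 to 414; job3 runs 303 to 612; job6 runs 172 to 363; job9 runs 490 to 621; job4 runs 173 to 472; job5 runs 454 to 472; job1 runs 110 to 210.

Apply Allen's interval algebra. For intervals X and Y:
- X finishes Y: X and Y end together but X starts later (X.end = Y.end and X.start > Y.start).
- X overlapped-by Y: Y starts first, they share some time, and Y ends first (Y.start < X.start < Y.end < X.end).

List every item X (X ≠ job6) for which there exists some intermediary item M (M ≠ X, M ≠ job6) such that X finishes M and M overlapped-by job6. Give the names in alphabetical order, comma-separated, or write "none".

job5

Target job6 = [172, 363].
Intermediaries M with M overlapped-by job6: job3, job4, job8.
Via job3 — items with X finishes job3: none.
Via job4 — items with X finishes job4: job5.
Via job8 — items with X finishes job8: none.
Union: job5.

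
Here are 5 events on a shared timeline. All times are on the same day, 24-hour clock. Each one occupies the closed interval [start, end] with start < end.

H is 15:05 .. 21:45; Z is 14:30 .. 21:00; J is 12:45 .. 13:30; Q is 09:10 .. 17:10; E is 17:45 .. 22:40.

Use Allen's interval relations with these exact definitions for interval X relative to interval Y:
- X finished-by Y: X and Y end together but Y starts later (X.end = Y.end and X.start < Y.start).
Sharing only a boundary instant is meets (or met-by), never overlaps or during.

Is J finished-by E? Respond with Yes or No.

J = [12:45, 13:30], E = [17:45, 22:40].
Actual relation of J to E: before.
Asked whether 'finished-by' holds → No.

No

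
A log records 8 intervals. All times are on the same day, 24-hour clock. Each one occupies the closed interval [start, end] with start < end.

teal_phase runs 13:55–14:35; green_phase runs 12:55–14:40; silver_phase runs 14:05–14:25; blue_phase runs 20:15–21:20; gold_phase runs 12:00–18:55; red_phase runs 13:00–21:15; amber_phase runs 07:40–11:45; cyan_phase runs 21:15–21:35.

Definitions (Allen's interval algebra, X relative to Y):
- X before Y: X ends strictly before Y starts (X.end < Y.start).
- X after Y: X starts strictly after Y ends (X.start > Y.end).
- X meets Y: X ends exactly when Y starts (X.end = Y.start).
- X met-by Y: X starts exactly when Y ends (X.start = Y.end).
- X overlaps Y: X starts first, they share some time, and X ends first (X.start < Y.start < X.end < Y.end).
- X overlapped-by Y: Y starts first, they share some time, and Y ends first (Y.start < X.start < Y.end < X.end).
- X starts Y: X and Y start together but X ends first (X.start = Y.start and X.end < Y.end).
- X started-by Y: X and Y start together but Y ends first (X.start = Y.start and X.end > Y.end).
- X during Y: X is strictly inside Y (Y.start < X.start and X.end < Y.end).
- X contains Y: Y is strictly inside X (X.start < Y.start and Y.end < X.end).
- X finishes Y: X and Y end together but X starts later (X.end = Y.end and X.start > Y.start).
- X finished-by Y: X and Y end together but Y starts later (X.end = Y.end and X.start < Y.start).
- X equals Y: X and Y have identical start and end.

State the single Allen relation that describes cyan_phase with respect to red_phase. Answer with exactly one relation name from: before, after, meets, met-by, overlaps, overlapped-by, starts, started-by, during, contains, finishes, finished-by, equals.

cyan_phase = [21:15, 21:35]; red_phase = [13:00, 21:15].
Compare endpoints: cyan_phase.start > red_phase.start, cyan_phase.start = red_phase.end, cyan_phase.end > red_phase.start, cyan_phase.end > red_phase.end.
That pattern is 'met-by'.

met-by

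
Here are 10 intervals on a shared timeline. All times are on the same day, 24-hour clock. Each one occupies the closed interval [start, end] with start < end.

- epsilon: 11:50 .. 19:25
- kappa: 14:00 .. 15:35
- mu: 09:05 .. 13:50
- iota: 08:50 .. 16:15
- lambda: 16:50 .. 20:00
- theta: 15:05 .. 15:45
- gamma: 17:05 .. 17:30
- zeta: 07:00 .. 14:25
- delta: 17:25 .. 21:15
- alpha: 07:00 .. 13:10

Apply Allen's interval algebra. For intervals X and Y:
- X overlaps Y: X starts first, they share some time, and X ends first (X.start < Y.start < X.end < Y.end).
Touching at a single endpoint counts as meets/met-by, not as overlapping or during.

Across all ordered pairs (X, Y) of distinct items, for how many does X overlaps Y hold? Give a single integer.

13

Checking all 90 ordered pairs for relation 'overlaps'; matching pairs in alphabetical order:
(alpha, epsilon): alpha overlaps epsilon ✓
(alpha, iota): alpha overlaps iota ✓
(alpha, mu): alpha overlaps mu ✓
(epsilon, delta): epsilon overlaps delta ✓
(epsilon, lambda): epsilon overlaps lambda ✓
(gamma, delta): gamma overlaps delta ✓
(iota, epsilon): iota overlaps epsilon ✓
(kappa, theta): kappa overlaps theta ✓
(lambda, delta): lambda overlaps delta ✓
(mu, epsilon): mu overlaps epsilon ✓
(zeta, epsilon): zeta overlaps epsilon ✓
(zeta, iota): zeta overlaps iota ✓
(zeta, kappa): zeta overlaps kappa ✓
Count: 13.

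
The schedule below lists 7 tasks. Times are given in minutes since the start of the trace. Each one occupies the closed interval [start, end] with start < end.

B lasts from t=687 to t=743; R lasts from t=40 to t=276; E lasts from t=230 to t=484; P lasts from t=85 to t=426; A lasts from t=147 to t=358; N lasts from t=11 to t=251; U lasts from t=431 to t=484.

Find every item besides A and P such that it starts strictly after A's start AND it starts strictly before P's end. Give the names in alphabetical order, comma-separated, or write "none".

E

Conditions: its start is strictly after A's start (X.start > t=147) AND its start is strictly before P's end (X.start < t=426).
B: start t=687 > t=147? ✓; start t=687 < t=426? ✗ → no.
E: start t=230 > t=147? ✓; start t=230 < t=426? ✓ → yes.
N: start t=11 > t=147? ✗; start t=11 < t=426? ✓ → no.
R: start t=40 > t=147? ✗; start t=40 < t=426? ✓ → no.
U: start t=431 > t=147? ✓; start t=431 < t=426? ✗ → no.
Result: E.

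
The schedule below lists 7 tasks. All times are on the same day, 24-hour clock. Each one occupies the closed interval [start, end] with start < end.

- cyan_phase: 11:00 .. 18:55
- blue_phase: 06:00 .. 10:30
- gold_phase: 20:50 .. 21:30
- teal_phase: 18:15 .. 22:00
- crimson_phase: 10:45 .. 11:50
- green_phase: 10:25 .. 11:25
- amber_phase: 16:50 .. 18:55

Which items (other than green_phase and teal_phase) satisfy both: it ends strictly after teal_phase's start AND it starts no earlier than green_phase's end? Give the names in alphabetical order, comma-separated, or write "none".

amber_phase, gold_phase

Conditions: its end is strictly after teal_phase's start (X.end > 18:15) AND its start is no earlier than green_phase's end (X.start >= 11:25).
amber_phase: end 18:55 > 18:15? ✓; start 16:50 >= 11:25? ✓ → yes.
blue_phase: end 10:30 > 18:15? ✗; start 06:00 >= 11:25? ✗ → no.
crimson_phase: end 11:50 > 18:15? ✗; start 10:45 >= 11:25? ✗ → no.
cyan_phase: end 18:55 > 18:15? ✓; start 11:00 >= 11:25? ✗ → no.
gold_phase: end 21:30 > 18:15? ✓; start 20:50 >= 11:25? ✓ → yes.
Result: amber_phase, gold_phase.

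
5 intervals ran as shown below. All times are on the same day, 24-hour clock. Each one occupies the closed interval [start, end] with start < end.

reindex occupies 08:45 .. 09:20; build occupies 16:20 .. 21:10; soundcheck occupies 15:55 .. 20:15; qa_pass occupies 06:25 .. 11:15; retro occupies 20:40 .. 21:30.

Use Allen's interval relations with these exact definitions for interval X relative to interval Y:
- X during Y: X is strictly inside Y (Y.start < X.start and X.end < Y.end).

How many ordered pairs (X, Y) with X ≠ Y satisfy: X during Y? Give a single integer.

Checking all 20 ordered pairs for relation 'during'; matching pairs in alphabetical order:
(reindex, qa_pass): reindex during qa_pass ✓
Count: 1.

1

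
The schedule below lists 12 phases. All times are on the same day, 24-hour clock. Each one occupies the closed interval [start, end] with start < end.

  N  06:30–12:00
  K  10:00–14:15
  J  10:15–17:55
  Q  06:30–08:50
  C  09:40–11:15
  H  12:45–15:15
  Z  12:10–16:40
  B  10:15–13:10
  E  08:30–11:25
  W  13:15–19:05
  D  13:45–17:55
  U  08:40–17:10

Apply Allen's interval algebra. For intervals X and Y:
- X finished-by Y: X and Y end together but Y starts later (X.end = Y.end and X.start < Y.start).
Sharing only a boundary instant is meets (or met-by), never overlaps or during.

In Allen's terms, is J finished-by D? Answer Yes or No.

Yes

J = [10:15, 17:55], D = [13:45, 17:55].
Actual relation of J to D: finished-by.
Asked whether 'finished-by' holds → Yes.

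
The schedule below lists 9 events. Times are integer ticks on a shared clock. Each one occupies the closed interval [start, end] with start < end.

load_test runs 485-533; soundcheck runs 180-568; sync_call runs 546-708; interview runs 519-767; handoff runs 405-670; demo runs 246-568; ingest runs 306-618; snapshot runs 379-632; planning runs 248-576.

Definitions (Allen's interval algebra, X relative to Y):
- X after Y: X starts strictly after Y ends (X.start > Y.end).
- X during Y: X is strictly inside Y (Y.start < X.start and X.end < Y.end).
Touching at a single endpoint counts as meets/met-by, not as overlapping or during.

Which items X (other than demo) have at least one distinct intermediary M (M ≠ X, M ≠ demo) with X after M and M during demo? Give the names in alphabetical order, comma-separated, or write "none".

sync_call

Target demo = [246, 568].
Intermediaries M with M during demo: load_test.
Via load_test — items with X after load_test: sync_call.
Union: sync_call.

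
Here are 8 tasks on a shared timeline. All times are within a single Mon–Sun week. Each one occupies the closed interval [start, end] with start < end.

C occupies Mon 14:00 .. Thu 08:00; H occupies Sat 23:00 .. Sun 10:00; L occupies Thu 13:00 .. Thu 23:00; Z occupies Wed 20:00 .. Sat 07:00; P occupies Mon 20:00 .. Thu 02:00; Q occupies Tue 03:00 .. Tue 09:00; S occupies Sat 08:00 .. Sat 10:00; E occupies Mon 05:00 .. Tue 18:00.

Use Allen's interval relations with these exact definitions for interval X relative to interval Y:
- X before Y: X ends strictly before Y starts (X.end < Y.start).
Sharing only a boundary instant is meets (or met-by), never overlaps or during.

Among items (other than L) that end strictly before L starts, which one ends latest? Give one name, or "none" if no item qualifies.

Target L = [Thu 13:00, Thu 23:00].
C [Mon 14:00, Thu 08:00] → before → candidate.
E [Mon 05:00, Tue 18:00] → before → candidate.
H [Sat 23:00, Sun 10:00] → after → excluded.
P [Mon 20:00, Thu 02:00] → before → candidate.
Q [Tue 03:00, Tue 09:00] → before → candidate.
S [Sat 08:00, Sat 10:00] → after → excluded.
Z [Wed 20:00, Sat 07:00] → contains → excluded.
Among candidates, latest end is Thu 08:00 → C.

C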